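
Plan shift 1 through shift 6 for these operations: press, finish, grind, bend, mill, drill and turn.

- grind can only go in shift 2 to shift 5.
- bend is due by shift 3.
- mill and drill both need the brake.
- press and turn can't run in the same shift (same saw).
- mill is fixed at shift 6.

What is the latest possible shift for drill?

shift 5

drill at shift 5 is achievable: drill -> shift 5; grind -> shift 2; turn -> shift 2; press -> shift 1; bend -> shift 1; mill -> shift 6; finish -> shift 1.
Nothing later works — the conflict constraints rule out every shift after shift 5.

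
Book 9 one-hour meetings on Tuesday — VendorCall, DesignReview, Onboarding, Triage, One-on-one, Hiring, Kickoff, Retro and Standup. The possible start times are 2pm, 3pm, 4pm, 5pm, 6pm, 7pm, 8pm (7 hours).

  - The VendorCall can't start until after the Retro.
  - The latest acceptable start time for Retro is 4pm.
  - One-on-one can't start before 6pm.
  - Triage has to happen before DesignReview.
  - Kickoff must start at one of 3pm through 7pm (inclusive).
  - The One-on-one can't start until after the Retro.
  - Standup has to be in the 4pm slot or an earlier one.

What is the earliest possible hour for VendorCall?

Precedence pushes VendorCall to at least 3pm.
VendorCall at 3pm is achievable: One-on-one=6pm, Hiring=2pm, VendorCall=3pm, Onboarding=2pm, Standup=2pm, Triage=2pm, Kickoff=3pm, DesignReview=3pm, Retro=2pm.

3pm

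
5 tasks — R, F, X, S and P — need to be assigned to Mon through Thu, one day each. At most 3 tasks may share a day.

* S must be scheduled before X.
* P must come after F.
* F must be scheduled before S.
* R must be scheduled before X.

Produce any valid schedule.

P in Tue, F in Mon, R in Mon, S in Tue, X in Wed

Checking: F(Mon) before P(Tue); S(Tue) before X(Wed); F(Mon) before S(Tue); R(Mon) before X(Wed); max 2 per day (cap 3).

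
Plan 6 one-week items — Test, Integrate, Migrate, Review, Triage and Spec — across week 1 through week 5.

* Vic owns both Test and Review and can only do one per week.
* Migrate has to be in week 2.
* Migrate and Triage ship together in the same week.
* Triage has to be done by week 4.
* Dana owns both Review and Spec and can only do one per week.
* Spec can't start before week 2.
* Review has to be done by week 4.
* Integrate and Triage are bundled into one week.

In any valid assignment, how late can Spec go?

week 5

Spec is available from week 2.
Spec at week 5 is achievable: Triage in week 2; Migrate in week 2; Integrate in week 2; Review in week 1; Test in week 2; Spec in week 5.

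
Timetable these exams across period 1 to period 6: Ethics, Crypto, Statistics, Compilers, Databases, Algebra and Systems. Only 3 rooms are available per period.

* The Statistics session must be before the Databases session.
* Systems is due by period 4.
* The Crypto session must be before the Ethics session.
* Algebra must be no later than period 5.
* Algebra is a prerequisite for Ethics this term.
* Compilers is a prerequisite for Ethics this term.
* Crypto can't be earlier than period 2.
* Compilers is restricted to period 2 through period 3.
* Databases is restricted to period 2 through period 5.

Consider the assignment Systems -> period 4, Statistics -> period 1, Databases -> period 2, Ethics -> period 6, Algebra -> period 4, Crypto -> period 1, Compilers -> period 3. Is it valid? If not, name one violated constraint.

No — it violates: Crypto can't be earlier than period 2

The Statistics session must be before the Databases session — holds.
Crypto can't be earlier than period 2 — violated.
The Crypto session must be before the Ethics session — holds.
Systems is due by period 4 — holds.
Databases is restricted to period 2 through period 5 — holds.
Compilers is restricted to period 2 through period 3 — holds.
Only 3 rooms are available per period — holds.
Algebra is a prerequisite for Ethics this term — holds.
Algebra must be no later than period 5 — holds.
Compilers is a prerequisite for Ethics this term — holds.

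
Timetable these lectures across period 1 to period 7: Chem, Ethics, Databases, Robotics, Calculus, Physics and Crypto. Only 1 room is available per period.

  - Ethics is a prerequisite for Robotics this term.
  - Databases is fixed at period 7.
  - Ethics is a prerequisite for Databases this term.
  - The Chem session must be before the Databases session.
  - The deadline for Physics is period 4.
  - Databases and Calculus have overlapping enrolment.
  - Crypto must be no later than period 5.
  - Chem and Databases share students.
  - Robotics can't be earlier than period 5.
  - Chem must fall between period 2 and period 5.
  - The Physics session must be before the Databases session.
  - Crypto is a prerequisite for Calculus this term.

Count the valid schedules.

57

Splitting on Chem: it can be period 2 (15), period 3 (15), period 4 (15), period 5 (12). Listing each branch's schedules as (Ethics, Databases, Robotics, Calculus, Physics, Crypto) by period number:
Chem=period 2: (1,7,5,6,3,4) (1,7,5,6,4,3) (1,7,6,5,3,4) (1,7,6,5,4,3) (3,7,5,6,1,4) (3,7,5,6,4,1) (3,7,6,5,1,4) (3,7,6,5,4,1) (4,7,5,6,1,3) (4,7,5,6,3,1) (4,7,6,5,1,3) (4,7,6,5,3,1) (5,7,6,3,4,1) (5,7,6,4,1,3) (5,7,6,4,3,1) — 15.
Chem=period 3: (1,7,5,6,2,4) (1,7,5,6,4,2) (1,7,6,5,2,4) (1,7,6,5,4,2) (2,7,5,6,1,4) (2,7,5,6,4,1) (2,7,6,5,1,4) (2,7,6,5,4,1) (4,7,5,6,1,2) (4,7,5,6,2,1) (4,7,6,5,1,2) (4,7,6,5,2,1) (5,7,6,2,4,1) (5,7,6,4,1,2) (5,7,6,4,2,1) — 15.
Chem=period 4: (1,7,5,6,2,3) (1,7,5,6,3,2) (1,7,6,5,2,3) (1,7,6,5,3,2) (2,7,5,6,1,3) (2,7,5,6,3,1) (2,7,6,5,1,3) (2,7,6,5,3,1) (3,7,5,6,1,2) (3,7,5,6,2,1) (3,7,6,5,1,2) (3,7,6,5,2,1) (5,7,6,2,3,1) (5,7,6,3,1,2) (5,7,6,3,2,1) — 15.
Chem=period 5: (1,7,6,3,4,2) (1,7,6,4,2,3) (1,7,6,4,3,2) (2,7,6,3,4,1) (2,7,6,4,1,3) (2,7,6,4,3,1) (3,7,6,2,4,1) (3,7,6,4,1,2) (3,7,6,4,2,1) (4,7,6,2,3,1) (4,7,6,3,1,2) (4,7,6,3,2,1) — 12.
Summing: 15 + 15 + 15 + 12 = 57.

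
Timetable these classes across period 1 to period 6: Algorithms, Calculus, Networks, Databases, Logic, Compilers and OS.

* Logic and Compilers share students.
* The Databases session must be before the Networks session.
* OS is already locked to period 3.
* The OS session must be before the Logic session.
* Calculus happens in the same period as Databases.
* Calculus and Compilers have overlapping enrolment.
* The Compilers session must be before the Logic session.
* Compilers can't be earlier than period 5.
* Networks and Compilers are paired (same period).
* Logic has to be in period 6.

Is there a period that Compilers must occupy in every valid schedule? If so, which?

period 5

Compilers's window is period 5–period 6.
Logic is fixed at period 6, and Compilers can't share a period with Logic.
So Compilers must be period 5.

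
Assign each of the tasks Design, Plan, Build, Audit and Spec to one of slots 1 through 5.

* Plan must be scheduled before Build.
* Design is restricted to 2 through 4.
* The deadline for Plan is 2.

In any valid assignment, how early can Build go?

2

Precedence pushes Build to at least 2.
Build at 2 is achievable: Design in 2; Build in 2; Audit in 1; Spec in 1; Plan in 1.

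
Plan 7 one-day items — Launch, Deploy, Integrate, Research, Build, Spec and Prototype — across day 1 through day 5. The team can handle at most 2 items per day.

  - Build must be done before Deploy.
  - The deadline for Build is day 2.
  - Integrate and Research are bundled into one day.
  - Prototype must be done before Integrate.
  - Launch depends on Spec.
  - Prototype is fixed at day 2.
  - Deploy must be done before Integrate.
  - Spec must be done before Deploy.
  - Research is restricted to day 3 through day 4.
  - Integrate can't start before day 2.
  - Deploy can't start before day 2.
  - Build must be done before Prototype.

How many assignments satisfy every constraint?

9

Splitting on Launch: it can be day 2 (1), day 3 (3), day 4 (1), day 5 (4). Listing each branch's schedules as (Deploy, Integrate, Research, Build, Spec, Prototype) by day number:
Launch=day 2: (3,4,4,1,1,2) — 1.
Launch=day 3: (2,4,4,1,1,2) (3,4,4,1,1,2) (3,4,4,1,2,2) — 3.
Launch=day 4: (2,3,3,1,1,2) — 1.
Launch=day 5: (2,3,3,1,1,2) (2,4,4,1,1,2) (3,4,4,1,1,2) (3,4,4,1,2,2) — 4.
Summing: 1 + 3 + 1 + 4 = 9.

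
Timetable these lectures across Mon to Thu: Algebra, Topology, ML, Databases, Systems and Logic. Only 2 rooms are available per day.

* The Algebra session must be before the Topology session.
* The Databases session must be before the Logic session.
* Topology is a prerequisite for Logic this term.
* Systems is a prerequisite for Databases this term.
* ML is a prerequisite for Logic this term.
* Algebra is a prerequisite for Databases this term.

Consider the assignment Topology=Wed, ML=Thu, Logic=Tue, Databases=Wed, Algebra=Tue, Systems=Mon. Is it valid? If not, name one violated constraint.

No — it violates: ML is a prerequisite for Logic this term

The Databases session must be before the Logic session — violated.
The Algebra session must be before the Topology session — holds.
Only 2 rooms are available per day — holds.
Algebra is a prerequisite for Databases this term — holds.
Systems is a prerequisite for Databases this term — holds.
ML is a prerequisite for Logic this term — violated.
Topology is a prerequisite for Logic this term — violated.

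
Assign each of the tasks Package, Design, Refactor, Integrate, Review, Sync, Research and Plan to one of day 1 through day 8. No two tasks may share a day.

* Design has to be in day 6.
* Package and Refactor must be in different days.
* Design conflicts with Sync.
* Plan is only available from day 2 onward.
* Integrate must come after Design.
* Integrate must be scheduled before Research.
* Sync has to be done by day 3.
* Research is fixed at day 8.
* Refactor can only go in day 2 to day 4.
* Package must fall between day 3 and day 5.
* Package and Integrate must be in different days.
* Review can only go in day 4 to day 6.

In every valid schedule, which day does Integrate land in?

day 7

Design is fixed at day 6 and must come before Integrate, so Integrate is at least day 7.
Research is fixed at day 8 and must come after Integrate, so Integrate is at most day 7.
So Integrate must be day 7.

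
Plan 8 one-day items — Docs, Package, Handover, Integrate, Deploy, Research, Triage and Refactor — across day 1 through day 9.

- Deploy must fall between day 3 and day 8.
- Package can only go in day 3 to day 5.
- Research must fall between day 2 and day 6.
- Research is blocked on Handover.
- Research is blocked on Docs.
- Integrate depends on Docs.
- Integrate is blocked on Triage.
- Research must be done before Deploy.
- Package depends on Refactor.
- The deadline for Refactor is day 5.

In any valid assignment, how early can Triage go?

day 1

Downstream work caps Triage at day 8.
Triage at day 1 is achievable: Handover in day 1, Refactor in day 1, Triage in day 1, Docs in day 1, Research in day 2, Integrate in day 2, Deploy in day 3, Package in day 3.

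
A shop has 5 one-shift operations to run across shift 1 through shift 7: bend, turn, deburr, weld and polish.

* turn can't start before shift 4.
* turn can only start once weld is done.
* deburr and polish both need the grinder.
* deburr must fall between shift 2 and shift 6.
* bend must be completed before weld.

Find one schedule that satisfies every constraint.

weld -> shift 2, deburr -> shift 2, polish -> shift 1, bend -> shift 1, turn -> shift 4

Checking: weld(shift 2) before turn(shift 4); bend(shift 1) before weld(shift 2); deburr(shift 2) != polish(shift 1); deburr=shift 2 in [shift 2,shift 6]; turn=shift 4 in [shift 4,shift 7].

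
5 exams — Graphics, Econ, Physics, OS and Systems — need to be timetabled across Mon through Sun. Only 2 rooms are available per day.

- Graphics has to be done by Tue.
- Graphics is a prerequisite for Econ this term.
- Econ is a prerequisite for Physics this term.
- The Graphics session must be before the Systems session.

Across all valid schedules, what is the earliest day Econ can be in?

Precedence pushes Econ to at least Tue; downstream work caps Econ at Sat.
Econ at Tue is achievable: Econ=Tue, Physics=Wed, Graphics=Mon, OS=Mon, Systems=Tue.

Tue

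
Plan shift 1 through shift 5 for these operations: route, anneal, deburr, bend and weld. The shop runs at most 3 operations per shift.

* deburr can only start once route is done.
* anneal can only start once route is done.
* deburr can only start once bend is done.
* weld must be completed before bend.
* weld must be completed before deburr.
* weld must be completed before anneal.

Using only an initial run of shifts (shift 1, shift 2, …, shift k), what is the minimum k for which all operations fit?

The precedence chain requires at least 3 distinct shifts.
With at most 3 per shift and 5 operations, at least 2 shifts are needed.
3 works (last occupied shift: shift 3): for example bend=shift 2; weld=shift 1; deburr=shift 3; anneal=shift 2; route=shift 1.

3 shifts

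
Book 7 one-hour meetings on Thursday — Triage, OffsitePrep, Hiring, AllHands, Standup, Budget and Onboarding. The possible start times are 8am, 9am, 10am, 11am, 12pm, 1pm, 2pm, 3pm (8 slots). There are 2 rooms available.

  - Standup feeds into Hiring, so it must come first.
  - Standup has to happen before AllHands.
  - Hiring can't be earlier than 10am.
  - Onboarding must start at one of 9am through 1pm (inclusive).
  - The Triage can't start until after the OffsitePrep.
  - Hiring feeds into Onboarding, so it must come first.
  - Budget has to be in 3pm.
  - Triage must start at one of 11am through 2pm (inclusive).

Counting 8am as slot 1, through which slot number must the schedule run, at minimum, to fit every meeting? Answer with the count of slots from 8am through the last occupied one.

The precedence chain requires at least 3 distinct slots.
With at most 2 per slot and 7 meetings, at least 4 slots are needed.
Budget can't be placed before 3pm — that is slot 8 counting from 8am — so the schedule must run through at least 8 slots.
8 works (last occupied slot: 3pm): for example AllHands -> 9am; Budget -> 3pm; Hiring -> 10am; Onboarding -> 11am; OffsitePrep -> 8am; Triage -> 11am; Standup -> 8am.

8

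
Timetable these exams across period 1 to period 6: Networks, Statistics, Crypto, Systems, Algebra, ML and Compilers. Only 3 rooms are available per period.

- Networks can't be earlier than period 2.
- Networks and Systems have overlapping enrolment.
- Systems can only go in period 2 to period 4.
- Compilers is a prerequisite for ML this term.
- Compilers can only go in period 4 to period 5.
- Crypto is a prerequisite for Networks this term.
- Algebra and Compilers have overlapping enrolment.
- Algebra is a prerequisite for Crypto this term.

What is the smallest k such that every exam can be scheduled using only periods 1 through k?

5 periods

The precedence chain requires at least 3 distinct periods.
With at most 3 per period and 7 exams, at least 3 periods are needed.
Propagating the time windows through the other constraints, ML can't land before period 5, so the schedule must run through at least period 5.
5 works (last occupied period: period 5): for example ML -> period 5; Networks -> period 3; Statistics -> period 1; Systems -> period 2; Algebra -> period 1; Crypto -> period 2; Compilers -> period 4.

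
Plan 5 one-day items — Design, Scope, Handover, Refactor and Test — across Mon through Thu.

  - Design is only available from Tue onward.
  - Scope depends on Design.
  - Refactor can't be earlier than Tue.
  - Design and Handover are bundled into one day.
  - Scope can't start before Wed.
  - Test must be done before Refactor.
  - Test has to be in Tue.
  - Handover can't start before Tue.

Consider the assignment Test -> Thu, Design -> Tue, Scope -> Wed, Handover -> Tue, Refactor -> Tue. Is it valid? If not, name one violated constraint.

Refactor can't be earlier than Tue — holds.
Design and Handover are bundled into one day — holds.
Scope can't start before Wed — holds.
Test has to be in Tue — violated.
Design is only available from Tue onward — holds.
Test must be done before Refactor — violated.
Handover can't start before Tue — holds.
Scope depends on Design — holds.

No — it violates: Test must be done before Refactor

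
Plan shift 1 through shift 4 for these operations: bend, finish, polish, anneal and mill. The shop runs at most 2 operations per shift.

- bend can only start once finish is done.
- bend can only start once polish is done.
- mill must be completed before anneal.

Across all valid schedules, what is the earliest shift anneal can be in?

shift 2

Precedence pushes anneal to at least shift 2.
anneal at shift 2 is achievable: bend in shift 3, polish in shift 2, anneal in shift 2, finish in shift 1, mill in shift 1.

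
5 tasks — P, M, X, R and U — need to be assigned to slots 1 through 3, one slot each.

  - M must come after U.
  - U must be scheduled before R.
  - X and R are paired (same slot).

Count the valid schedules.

15

Splitting on P: it can be 1 (5), 2 (5), 3 (5). Listing each branch's schedules as (M, X, R, U):
P=1: (2,2,2,1) (2,3,3,1) (3,2,2,1) (3,3,3,1) (3,3,3,2) — 5.
P=2: (2,2,2,1) (2,3,3,1) (3,2,2,1) (3,3,3,1) (3,3,3,2) — 5.
P=3: (2,2,2,1) (2,3,3,1) (3,2,2,1) (3,3,3,1) (3,3,3,2) — 5.
Summing: 5 + 5 + 5 = 15.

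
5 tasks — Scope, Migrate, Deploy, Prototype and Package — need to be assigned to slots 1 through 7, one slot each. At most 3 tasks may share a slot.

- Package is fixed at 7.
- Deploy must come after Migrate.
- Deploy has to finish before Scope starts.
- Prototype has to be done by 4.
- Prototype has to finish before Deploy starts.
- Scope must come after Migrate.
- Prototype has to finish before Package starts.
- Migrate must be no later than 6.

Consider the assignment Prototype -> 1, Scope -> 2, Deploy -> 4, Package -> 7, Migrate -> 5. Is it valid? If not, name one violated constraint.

No — it violates: Scope must come after Migrate

Package is fixed at 7 — holds.
Prototype has to be done by 4 — holds.
Deploy must come after Migrate — violated.
Migrate must be no later than 6 — holds.
At most 3 tasks may share a slot — holds.
Prototype has to finish before Package starts — holds.
Scope must come after Migrate — violated.
Prototype has to finish before Deploy starts — holds.
Deploy has to finish before Scope starts — violated.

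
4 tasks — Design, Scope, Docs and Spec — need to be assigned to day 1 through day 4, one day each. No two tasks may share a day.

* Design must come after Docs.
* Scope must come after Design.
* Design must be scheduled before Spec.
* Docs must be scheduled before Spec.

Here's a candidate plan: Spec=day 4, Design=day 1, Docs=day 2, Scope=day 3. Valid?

No. Design must come after Docs is not satisfied.

Docs must be scheduled before Spec — holds.
Design must come after Docs — violated.
Scope must come after Design — holds.
No two tasks may share a day — holds.
Design must be scheduled before Spec — holds.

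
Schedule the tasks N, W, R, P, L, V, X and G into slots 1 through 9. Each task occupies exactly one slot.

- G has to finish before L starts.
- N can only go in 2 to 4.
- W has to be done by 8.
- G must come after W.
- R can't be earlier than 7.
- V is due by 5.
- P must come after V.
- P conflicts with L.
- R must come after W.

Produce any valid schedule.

W=1, X=1, P=2, G=2, N=2, L=3, R=7, V=1

Checking: W(1) before G(2); V(1) before P(2); W(1) before R(7); G(2) before L(3); P(2) != L(3); W=1 in [1,8]; V=1 in [1,5]; N=2 in [2,4]; R=7 in [7,9].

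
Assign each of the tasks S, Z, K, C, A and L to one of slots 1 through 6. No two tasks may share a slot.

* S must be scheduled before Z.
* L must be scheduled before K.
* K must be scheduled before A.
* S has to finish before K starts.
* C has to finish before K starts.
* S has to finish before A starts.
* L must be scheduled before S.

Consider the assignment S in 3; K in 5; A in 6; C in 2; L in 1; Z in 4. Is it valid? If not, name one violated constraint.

L must be scheduled before K — holds.
L must be scheduled before S — holds.
K must be scheduled before A — holds.
C has to finish before K starts — holds.
No two tasks may share a slot — holds.
S has to finish before A starts — holds.
S has to finish before K starts — holds.
S must be scheduled before Z — holds.

Yes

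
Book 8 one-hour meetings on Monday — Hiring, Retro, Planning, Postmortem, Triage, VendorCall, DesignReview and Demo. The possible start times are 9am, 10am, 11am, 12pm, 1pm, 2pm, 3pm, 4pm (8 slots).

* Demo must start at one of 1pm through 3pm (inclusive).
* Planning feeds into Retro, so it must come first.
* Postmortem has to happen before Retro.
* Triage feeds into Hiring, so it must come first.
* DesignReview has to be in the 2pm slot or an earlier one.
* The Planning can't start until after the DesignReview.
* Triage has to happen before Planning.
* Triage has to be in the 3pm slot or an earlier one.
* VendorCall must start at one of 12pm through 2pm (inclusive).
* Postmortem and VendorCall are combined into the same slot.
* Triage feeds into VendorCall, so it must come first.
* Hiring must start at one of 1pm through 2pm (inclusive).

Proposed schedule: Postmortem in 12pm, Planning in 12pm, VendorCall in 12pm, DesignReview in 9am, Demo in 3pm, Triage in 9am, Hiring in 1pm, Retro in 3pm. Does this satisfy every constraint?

Yes, all constraints hold

The Planning can't start until after the DesignReview — holds.
Demo must start at one of 1pm through 3pm (inclusive) — holds.
VendorCall must start at one of 12pm through 2pm (inclusive) — holds.
DesignReview has to be in the 2pm slot or an earlier one — holds.
Triage feeds into Hiring, so it must come first — holds.
Planning feeds into Retro, so it must come first — holds.
Postmortem has to happen before Retro — holds.
Triage has to be in the 3pm slot or an earlier one — holds.
Triage feeds into VendorCall, so it must come first — holds.
Postmortem and VendorCall are combined into the same slot — holds.
Hiring must start at one of 1pm through 2pm (inclusive) — holds.
Triage has to happen before Planning — holds.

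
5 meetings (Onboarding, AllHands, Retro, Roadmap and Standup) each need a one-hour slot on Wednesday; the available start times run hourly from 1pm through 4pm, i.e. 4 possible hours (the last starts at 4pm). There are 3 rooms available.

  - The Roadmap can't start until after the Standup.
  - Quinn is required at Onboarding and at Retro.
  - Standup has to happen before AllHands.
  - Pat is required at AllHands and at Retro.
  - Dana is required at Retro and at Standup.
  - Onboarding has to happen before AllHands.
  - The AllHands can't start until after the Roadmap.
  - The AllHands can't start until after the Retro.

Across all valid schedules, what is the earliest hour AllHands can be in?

Precedence pushes AllHands to at least 3pm.
AllHands at 3pm is achievable: Roadmap in 2pm, AllHands in 3pm, Standup in 1pm, Onboarding in 1pm, Retro in 2pm.

3pm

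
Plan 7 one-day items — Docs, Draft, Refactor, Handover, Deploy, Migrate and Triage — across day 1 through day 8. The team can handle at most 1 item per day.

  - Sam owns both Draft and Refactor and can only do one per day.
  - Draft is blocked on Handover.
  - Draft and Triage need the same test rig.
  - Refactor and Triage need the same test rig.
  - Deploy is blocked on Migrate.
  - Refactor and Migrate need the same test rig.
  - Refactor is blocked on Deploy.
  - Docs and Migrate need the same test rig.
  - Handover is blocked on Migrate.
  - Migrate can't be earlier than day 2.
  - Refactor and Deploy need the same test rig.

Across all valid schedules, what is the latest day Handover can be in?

Precedence pushes Handover to at least day 3; downstream work caps Handover at day 7.
Handover at day 7 is achievable: Triage in day 5; Deploy in day 3; Refactor in day 4; Draft in day 8; Docs in day 1; Migrate in day 2; Handover in day 7.

day 7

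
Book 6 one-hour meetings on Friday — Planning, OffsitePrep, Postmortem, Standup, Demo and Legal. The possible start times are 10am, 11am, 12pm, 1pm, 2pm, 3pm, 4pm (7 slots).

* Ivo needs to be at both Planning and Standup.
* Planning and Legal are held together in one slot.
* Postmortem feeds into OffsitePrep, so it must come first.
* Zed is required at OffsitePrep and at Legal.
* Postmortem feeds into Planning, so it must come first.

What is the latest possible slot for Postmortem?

2pm

Downstream work caps Postmortem at 3pm.
Postmortem at 2pm is achievable: Postmortem -> 2pm, Legal -> 3pm, Standup -> 10am, Planning -> 3pm, Demo -> 10am, OffsitePrep -> 4pm.
Nothing later works — the conflict constraints rule out every slot after 2pm.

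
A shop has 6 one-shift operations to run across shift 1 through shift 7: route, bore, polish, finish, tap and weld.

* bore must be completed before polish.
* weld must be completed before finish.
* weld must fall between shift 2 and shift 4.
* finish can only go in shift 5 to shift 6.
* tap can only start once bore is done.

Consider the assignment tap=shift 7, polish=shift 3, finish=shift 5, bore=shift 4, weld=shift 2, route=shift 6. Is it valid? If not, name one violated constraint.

tap can only start once bore is done — holds.
bore must be completed before polish — violated.
finish can only go in shift 5 to shift 6 — holds.
weld must be completed before finish — holds.
weld must fall between shift 2 and shift 4 — holds.

No — it violates: bore must be completed before polish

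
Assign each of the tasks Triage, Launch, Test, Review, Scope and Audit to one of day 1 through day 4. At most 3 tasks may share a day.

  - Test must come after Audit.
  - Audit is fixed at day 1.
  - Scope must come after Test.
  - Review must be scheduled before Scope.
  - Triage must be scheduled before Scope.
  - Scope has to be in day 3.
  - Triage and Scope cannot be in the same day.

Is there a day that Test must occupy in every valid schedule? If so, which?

Audit is fixed at day 1 and must come before Test, so Test is at least day 2.
Scope is fixed at day 3 and must come after Test, so Test is at most day 2.
So Test must be day 2.

day 2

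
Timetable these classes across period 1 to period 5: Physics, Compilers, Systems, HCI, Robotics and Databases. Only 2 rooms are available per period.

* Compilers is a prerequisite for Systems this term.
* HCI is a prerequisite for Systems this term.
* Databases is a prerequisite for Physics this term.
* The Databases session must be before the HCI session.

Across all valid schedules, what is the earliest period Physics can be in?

period 2

Precedence pushes Physics to at least period 2.
Physics at period 2 is achievable: Databases=period 1, Robotics=period 3, HCI=period 2, Systems=period 3, Compilers=period 1, Physics=period 2.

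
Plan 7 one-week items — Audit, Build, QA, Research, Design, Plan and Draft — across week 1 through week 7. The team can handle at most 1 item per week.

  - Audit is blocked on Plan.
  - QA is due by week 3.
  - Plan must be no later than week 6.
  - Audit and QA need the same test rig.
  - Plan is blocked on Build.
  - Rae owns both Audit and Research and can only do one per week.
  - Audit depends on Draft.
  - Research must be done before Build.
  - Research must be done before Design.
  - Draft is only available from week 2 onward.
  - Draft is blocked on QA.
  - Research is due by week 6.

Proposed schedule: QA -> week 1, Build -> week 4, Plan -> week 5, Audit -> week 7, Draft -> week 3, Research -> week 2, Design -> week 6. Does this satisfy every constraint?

Valid

The team can handle at most 1 item per week — holds.
Research is due by week 6 — holds.
Audit is blocked on Plan — holds.
Research must be done before Build — holds.
Audit depends on Draft — holds.
Rae owns both Audit and Research and can only do one per week — holds.
Audit and QA need the same test rig — holds.
QA is due by week 3 — holds.
Research must be done before Design — holds.
Plan must be no later than week 6 — holds.
Plan is blocked on Build — holds.
Draft is only available from week 2 onward — holds.
Draft is blocked on QA — holds.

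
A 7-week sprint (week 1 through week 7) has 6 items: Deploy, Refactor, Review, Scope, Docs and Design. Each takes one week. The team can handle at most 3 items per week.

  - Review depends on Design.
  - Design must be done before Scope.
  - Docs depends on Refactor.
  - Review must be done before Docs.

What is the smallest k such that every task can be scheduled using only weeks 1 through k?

The precedence chain requires at least 3 distinct weeks.
With at most 3 per week and 6 tasks, at least 2 weeks are needed.
3 works (last occupied week: week 3): for example Deploy in week 1; Review in week 2; Design in week 1; Refactor in week 1; Scope in week 2; Docs in week 3.

3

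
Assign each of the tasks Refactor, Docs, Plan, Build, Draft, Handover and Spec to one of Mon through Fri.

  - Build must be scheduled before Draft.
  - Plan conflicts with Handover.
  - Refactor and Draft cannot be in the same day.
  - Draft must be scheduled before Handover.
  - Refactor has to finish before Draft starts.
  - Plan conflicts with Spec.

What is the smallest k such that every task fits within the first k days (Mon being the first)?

3 days

The precedence chain requires at least 3 distinct days.
3 works (last occupied day: Wed): for example Draft -> Tue; Handover -> Wed; Docs -> Mon; Build -> Mon; Refactor -> Mon; Plan -> Mon; Spec -> Tue.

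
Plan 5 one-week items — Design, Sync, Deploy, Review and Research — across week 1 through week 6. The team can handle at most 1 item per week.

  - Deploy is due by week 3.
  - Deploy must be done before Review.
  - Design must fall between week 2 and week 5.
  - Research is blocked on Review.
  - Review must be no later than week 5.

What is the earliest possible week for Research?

week 3

Precedence pushes Research to at least week 3.
Research at week 3 is achievable: Research in week 3; Sync in week 5; Deploy in week 1; Review in week 2; Design in week 4.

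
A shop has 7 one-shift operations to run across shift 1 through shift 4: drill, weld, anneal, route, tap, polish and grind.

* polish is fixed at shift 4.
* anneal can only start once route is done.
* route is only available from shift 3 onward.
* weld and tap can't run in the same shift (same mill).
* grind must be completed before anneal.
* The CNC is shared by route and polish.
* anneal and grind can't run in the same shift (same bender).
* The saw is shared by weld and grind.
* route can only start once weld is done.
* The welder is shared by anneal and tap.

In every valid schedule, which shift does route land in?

route's window is shift 3–shift 4.
polish is fixed at shift 4, and route can't share a shift with polish.
So route must be shift 3.

shift 3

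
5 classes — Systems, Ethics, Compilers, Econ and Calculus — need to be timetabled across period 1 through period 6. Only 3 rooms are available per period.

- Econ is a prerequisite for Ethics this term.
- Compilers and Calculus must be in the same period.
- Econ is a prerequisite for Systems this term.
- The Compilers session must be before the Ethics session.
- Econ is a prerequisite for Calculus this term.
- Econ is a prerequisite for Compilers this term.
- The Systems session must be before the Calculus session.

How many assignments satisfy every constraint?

Splitting on Systems: it can be period 2 (6), period 3 (6), period 4 (3). Listing each branch's schedules as (Ethics, Compilers, Econ, Calculus) by period number:
Systems=period 2: (4,3,1,3) (5,3,1,3) (5,4,1,4) (6,3,1,3) (6,4,1,4) (6,5,1,5) — 6.
Systems=period 3: (5,4,1,4) (5,4,2,4) (6,4,1,4) (6,4,2,4) (6,5,1,5) (6,5,2,5) — 6.
Systems=period 4: (6,5,1,5) (6,5,2,5) (6,5,3,5) — 3.
Summing: 6 + 6 + 3 = 15.

15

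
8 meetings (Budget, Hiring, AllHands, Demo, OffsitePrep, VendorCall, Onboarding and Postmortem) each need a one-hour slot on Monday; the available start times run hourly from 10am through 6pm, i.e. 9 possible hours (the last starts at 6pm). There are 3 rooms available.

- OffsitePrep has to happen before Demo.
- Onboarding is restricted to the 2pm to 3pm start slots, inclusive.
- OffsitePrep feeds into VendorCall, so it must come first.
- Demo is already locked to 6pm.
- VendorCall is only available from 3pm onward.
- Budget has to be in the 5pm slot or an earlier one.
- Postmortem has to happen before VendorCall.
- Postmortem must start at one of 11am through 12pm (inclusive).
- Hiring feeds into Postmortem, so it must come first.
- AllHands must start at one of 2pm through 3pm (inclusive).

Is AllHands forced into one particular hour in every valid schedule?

No

AllHands can be 2pm (e.g. Hiring -> 10am, Postmortem -> 11am, AllHands -> 2pm, Onboarding -> 2pm, Budget -> 10am, Demo -> 6pm, VendorCall -> 3pm, OffsitePrep -> 10am) or 3pm (e.g. Budget -> 10am, Onboarding -> 2pm, Demo -> 6pm, AllHands -> 3pm, VendorCall -> 3pm, Hiring -> 10am, OffsitePrep -> 10am, Postmortem -> 11am).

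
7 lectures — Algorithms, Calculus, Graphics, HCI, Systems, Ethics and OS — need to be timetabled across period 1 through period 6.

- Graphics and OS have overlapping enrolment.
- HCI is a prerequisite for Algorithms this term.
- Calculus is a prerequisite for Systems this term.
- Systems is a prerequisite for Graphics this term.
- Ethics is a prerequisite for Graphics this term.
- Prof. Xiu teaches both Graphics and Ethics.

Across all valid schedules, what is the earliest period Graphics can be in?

period 3

Precedence pushes Graphics to at least period 3.
Graphics at period 3 is achievable: Systems in period 2, Algorithms in period 2, HCI in period 1, Graphics in period 3, Calculus in period 1, OS in period 1, Ethics in period 1.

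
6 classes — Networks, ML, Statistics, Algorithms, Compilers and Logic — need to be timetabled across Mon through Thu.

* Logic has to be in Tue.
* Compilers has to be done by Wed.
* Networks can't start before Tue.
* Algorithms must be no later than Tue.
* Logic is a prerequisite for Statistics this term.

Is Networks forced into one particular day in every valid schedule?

Networks can be Tue (e.g. Algorithms=Mon; Statistics=Wed; Compilers=Mon; Logic=Tue; Networks=Tue; ML=Mon) or Wed (e.g. Compilers -> Mon; ML -> Mon; Statistics -> Wed; Logic -> Tue; Algorithms -> Mon; Networks -> Wed).

No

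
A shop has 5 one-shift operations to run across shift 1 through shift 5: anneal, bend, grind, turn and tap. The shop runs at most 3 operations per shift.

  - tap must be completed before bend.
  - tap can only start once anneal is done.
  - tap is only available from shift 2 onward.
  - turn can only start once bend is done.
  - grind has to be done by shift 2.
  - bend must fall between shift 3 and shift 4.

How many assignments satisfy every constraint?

10

Splitting on anneal: it can be shift 1 (8), shift 2 (2). Listing each branch's schedules as (bend, grind, turn, tap) by shift number:
anneal=shift 1: (3,1,4,2) (3,1,5,2) (3,2,4,2) (3,2,5,2) (4,1,5,2) (4,1,5,3) (4,2,5,2) (4,2,5,3) — 8.
anneal=shift 2: (4,1,5,3) (4,2,5,3) — 2.
Summing: 8 + 2 = 10.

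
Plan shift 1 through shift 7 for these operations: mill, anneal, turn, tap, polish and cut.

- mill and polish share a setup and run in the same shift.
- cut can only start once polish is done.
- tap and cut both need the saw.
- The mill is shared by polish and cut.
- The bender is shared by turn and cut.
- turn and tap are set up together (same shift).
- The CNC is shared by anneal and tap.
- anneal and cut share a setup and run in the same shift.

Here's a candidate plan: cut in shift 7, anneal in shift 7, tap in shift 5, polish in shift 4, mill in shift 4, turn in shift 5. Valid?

anneal and cut share a setup and run in the same shift — holds.
The CNC is shared by anneal and tap — holds.
The mill is shared by polish and cut — holds.
cut can only start once polish is done — holds.
tap and cut both need the saw — holds.
The bender is shared by turn and cut — holds.
mill and polish share a setup and run in the same shift — holds.
turn and tap are set up together (same shift) — holds.

Yes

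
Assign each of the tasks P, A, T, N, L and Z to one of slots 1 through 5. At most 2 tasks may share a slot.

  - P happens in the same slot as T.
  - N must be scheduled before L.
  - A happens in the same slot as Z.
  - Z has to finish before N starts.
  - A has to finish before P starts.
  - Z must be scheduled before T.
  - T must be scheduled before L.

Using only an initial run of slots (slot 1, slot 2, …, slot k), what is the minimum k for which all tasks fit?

The precedence chain requires at least 3 distinct slots.
With at most 2 per slot and 6 tasks, at least 3 slots are needed.
Could 3 slots be enough, i.e. nothing placed later than 3? No: P must come after A (at 1 or later) → {2, 3}; L must come after T (at 1 or later) → {2, 3}; T must come before L (at 3 or earlier) → {1, 2}; N must come before L (at 3 or earlier) → {1, 2}; T must come after Z (at 1 or later) → {2}; Z must come before T (at 2 or earlier) → {1}; N must come after Z (at 1 or later) → {2}; P must be in the same slot as T (in {2}) → {2}; that puts P, T and N all in 2 — more than 2 per slot.
So 3 slots is not enough.
4 works (last occupied slot: 4): for example A in 1; T in 2; P in 2; N in 3; Z in 1; L in 4.

4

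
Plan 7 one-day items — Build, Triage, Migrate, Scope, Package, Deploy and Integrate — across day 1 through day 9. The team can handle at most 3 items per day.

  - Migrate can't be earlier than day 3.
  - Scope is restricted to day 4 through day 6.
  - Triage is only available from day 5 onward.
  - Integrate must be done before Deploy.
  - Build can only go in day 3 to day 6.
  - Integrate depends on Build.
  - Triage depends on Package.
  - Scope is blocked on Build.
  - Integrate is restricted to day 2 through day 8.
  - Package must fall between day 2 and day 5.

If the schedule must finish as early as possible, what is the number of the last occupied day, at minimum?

The precedence chain requires at least 3 distinct days.
With at most 3 per day and 7 work items, at least 3 days are needed.
Triage can't be placed before day 5, so the schedule must run through at least day 5.
5 works (last occupied day: day 5): for example Integrate -> day 4, Migrate -> day 3, Scope -> day 4, Package -> day 2, Triage -> day 5, Build -> day 3, Deploy -> day 5.

5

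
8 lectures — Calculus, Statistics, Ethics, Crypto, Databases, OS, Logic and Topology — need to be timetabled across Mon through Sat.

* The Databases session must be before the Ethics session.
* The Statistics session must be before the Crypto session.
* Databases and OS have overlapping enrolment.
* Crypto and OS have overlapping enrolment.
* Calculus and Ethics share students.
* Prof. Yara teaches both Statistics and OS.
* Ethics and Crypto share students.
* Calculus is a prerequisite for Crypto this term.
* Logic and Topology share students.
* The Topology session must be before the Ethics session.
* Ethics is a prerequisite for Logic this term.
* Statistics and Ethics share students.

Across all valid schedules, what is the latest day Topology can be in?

Downstream work caps Topology at Thu.
Topology at Thu is achievable: OS in Wed; Calculus in Mon; Logic in Sat; Databases in Mon; Ethics in Fri; Statistics in Mon; Topology in Thu; Crypto in Tue.

Thu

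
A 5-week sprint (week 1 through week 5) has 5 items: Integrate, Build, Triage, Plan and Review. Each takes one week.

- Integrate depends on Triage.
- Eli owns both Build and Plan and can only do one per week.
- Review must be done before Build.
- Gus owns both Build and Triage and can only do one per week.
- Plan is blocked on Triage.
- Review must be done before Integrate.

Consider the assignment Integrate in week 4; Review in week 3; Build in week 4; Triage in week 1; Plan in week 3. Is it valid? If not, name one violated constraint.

Yes

Review must be done before Build — holds.
Gus owns both Build and Triage and can only do one per week — holds.
Eli owns both Build and Plan and can only do one per week — holds.
Review must be done before Integrate — holds.
Integrate depends on Triage — holds.
Plan is blocked on Triage — holds.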